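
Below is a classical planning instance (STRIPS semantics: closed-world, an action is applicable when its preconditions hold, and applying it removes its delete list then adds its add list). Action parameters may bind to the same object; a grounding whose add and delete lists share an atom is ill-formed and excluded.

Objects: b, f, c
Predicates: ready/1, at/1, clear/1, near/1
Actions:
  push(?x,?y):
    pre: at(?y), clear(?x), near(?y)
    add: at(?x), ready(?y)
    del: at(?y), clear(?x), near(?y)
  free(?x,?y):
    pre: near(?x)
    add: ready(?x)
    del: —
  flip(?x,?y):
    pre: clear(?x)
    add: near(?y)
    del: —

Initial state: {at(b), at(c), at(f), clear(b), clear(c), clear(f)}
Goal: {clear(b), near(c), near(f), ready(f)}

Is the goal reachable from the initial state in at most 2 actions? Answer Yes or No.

No

1. flip(b,f)  →  {at(b), at(c), at(f), clear(b), clear(c), clear(f), near(f)}
2. free(f,b)  →  {at(b), at(c), at(f), clear(b), clear(c), clear(f), near(f), ready(f)}
3. flip(b,c)  →  {at(b), at(c), at(f), clear(b), clear(c), clear(f), near(c), near(f), ready(f)}
optimal plan length = 3; 3 > 2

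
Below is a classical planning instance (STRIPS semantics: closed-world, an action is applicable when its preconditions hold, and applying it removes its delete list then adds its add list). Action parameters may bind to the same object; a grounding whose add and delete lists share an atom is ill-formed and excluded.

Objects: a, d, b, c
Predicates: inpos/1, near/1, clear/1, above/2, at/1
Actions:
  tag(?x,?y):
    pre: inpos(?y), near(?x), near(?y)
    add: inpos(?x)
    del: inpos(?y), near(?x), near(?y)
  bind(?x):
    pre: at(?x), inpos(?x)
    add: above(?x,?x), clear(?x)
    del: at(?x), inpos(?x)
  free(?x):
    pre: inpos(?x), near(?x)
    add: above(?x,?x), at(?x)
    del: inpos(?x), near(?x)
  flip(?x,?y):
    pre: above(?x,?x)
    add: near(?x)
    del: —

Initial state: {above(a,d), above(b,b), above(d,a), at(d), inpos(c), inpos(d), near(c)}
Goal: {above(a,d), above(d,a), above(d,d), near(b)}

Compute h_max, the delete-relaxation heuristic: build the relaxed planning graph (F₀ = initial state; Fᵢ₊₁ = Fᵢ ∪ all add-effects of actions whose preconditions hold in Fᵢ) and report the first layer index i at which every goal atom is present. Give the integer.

F0 = init (7 atoms)
F1 = F0 ∪ {above(c,c), above(d,d), at(c), clear(d), near(b)}  (12 atoms)
goal ⊆ F1  ⇒  h_max = 1

1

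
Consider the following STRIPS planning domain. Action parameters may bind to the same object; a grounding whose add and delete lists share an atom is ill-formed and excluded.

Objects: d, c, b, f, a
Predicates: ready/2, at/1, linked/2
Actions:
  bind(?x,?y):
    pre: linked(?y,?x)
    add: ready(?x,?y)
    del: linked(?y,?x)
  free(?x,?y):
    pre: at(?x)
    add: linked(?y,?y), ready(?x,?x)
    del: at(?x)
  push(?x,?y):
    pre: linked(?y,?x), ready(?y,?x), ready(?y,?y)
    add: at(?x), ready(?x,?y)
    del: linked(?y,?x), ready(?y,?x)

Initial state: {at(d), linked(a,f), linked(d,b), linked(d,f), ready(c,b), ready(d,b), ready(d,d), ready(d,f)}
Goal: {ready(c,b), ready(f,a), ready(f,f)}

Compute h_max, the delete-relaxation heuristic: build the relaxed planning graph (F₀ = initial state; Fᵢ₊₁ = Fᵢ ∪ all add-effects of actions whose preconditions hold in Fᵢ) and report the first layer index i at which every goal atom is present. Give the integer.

F0 = init (8 atoms)
F1 = F0 ∪ {at(b), at(f), linked(a,a), linked(b,b), linked(c,c), linked(d,d), linked(f,f), ready(b,d), ready(f,a), ready(f,d)}  (18 atoms)
F2 = F1 ∪ {ready(a,a), ready(b,b), ready(c,c), ready(f,f)}  (22 atoms)
goal ⊆ F2  ⇒  h_max = 2

2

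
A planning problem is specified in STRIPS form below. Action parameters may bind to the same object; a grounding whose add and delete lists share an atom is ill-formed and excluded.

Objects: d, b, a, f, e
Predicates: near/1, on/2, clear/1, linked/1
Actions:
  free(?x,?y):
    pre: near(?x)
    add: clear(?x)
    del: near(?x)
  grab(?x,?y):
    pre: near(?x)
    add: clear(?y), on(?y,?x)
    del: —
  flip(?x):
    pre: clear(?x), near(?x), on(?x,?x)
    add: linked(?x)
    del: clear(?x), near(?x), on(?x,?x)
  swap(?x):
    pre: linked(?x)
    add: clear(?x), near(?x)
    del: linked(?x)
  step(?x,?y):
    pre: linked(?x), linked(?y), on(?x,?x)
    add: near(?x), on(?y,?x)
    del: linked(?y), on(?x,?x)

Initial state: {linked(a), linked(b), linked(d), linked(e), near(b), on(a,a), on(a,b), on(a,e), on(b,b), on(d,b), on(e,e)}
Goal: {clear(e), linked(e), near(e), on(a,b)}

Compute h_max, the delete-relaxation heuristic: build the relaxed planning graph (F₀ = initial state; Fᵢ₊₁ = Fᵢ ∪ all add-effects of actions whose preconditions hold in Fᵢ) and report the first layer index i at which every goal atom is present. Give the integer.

1

F0 = init (11 atoms)
F1 = F0 ∪ {clear(a), clear(b), clear(d), clear(e), clear(f), near(a), near(d), near(e), on(b,a), on(b,e), on(d,a), on(d,e), on(e,a), on(e,b), on(f,b)}  (26 atoms)
goal ⊆ F1  ⇒  h_max = 1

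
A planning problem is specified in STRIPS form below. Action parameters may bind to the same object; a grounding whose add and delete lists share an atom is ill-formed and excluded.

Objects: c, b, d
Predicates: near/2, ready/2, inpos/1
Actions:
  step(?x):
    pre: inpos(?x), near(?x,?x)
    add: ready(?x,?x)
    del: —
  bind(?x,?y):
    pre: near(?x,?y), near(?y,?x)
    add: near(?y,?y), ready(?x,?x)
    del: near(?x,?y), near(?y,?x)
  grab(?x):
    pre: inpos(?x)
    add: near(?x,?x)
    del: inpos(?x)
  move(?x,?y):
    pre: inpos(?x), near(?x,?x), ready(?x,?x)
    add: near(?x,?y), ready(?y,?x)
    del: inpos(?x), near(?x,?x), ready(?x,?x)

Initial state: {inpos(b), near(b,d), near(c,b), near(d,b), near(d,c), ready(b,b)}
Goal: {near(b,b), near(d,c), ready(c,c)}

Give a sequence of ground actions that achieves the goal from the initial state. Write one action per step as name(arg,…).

bind(d,b); move(b,c); bind(c,b)

1. bind(d,b)  →  {inpos(b), near(b,b), near(c,b), near(d,c), ready(b,b), ready(d,d)}
2. move(b,c)  →  {near(b,c), near(c,b), near(d,c), ready(c,b), ready(d,d)}
3. bind(c,b)  →  {near(b,b), near(d,c), ready(c,b), ready(c,c), ready(d,d)}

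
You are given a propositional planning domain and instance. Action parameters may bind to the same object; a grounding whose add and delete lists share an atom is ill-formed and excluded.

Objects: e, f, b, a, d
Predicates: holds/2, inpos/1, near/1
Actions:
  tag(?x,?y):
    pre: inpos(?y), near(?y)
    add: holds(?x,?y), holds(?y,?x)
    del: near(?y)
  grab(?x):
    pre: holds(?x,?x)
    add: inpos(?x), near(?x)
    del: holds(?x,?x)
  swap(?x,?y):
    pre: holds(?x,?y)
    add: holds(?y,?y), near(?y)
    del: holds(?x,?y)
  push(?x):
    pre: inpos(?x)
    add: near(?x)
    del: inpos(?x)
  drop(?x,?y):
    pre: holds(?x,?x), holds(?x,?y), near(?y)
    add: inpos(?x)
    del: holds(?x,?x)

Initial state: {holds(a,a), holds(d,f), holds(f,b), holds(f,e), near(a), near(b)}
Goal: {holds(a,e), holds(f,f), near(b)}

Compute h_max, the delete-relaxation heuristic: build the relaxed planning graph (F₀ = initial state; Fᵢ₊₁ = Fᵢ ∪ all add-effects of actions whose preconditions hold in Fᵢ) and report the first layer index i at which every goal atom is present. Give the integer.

2

F0 = init (6 atoms)
F1 = F0 ∪ {holds(b,b), holds(e,e), holds(f,f), inpos(a), near(e), near(f)}  (12 atoms)
F2 = F1 ∪ {holds(a,b), holds(a,d), holds(a,e), holds(a,f), holds(b,a), holds(d,a), holds(e,a), holds(f,a), inpos(b), inpos(e), inpos(f)}  (23 atoms)
goal ⊆ F2  ⇒  h_max = 2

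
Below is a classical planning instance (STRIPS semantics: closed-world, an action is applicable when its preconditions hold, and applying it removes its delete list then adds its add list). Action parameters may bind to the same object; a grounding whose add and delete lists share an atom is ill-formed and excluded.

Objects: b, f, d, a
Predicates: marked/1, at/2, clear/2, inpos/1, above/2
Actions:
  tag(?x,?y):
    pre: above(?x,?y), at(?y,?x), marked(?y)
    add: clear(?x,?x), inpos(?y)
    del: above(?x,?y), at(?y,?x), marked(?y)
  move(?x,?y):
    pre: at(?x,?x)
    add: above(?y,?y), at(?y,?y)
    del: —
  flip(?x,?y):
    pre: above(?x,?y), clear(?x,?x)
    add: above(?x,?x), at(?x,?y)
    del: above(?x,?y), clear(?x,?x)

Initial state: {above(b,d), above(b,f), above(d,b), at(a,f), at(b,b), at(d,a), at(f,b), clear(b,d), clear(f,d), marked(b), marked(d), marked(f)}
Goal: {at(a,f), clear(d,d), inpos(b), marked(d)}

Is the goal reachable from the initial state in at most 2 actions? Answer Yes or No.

No

1. tag(b,f)  →  {above(b,d), above(d,b), at(a,f), at(b,b), at(d,a), clear(b,b), clear(b,d), clear(f,d), inpos(f), marked(b), marked(d)}
2. flip(b,d)  →  {above(b,b), above(d,b), at(a,f), at(b,b), at(b,d), at(d,a), clear(b,d), clear(f,d), inpos(f), marked(b), marked(d)}
3. tag(d,b)  →  {above(b,b), at(a,f), at(b,b), at(d,a), clear(b,d), clear(d,d), clear(f,d), inpos(b), inpos(f), marked(d)}
optimal plan length = 3; 3 > 2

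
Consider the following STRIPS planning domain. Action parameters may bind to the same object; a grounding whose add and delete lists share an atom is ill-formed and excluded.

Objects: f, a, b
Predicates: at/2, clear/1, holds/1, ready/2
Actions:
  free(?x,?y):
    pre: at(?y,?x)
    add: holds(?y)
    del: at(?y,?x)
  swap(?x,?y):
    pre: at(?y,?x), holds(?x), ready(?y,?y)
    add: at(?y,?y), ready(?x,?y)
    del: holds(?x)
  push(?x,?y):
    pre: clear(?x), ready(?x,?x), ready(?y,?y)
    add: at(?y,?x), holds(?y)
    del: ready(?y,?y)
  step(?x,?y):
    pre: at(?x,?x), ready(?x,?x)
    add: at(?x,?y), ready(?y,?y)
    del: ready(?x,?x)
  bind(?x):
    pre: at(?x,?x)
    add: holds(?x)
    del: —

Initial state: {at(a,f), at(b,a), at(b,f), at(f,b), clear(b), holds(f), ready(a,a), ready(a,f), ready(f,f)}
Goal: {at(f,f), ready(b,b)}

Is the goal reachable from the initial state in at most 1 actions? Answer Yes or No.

No

1. free(f,b)  →  {at(a,f), at(b,a), at(f,b), clear(b), holds(b), holds(f), ready(a,a), ready(a,f), ready(f,f)}
2. swap(b,f)  →  {at(a,f), at(b,a), at(f,b), at(f,f), clear(b), holds(f), ready(a,a), ready(a,f), ready(b,f), ready(f,f)}
3. step(f,b)  →  {at(a,f), at(b,a), at(f,b), at(f,f), clear(b), holds(f), ready(a,a), ready(a,f), ready(b,b), ready(b,f)}
optimal plan length = 3; 3 > 1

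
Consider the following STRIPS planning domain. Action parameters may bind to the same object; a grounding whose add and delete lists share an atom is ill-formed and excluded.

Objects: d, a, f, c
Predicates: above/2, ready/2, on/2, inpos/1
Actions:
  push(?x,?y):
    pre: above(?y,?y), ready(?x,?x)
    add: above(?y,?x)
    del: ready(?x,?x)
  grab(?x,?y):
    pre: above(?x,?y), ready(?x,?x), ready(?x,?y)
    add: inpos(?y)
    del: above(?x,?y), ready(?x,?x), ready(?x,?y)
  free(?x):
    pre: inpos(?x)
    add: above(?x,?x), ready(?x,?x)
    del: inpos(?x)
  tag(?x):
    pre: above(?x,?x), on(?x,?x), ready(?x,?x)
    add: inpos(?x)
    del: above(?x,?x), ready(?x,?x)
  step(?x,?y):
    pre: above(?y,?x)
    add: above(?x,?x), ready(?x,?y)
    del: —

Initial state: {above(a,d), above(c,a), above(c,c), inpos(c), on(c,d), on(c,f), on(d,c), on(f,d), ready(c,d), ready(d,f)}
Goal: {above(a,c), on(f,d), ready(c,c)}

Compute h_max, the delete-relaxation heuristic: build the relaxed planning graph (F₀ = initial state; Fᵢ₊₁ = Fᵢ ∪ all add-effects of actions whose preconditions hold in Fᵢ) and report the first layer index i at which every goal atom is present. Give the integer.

F0 = init (10 atoms)
F1 = F0 ∪ {above(a,a), above(d,d), ready(a,c), ready(c,c), ready(d,a)}  (15 atoms)
F2 = F1 ∪ {above(a,c), above(d,c), ready(a,a), ready(d,d)}  (19 atoms)
goal ⊆ F2  ⇒  h_max = 2

2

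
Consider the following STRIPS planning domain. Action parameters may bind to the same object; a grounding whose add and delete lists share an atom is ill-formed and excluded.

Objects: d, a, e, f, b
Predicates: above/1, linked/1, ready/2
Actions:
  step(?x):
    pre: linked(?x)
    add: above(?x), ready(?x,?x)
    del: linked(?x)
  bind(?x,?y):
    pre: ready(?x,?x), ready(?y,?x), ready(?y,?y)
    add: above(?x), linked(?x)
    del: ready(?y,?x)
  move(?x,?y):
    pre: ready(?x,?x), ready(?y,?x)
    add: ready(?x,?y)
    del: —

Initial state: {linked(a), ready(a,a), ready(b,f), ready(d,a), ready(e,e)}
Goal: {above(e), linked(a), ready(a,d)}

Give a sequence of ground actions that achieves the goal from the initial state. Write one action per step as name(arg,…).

bind(e,e); move(a,d)

1. bind(e,e)  →  {above(e), linked(a), linked(e), ready(a,a), ready(b,f), ready(d,a)}
2. move(a,d)  →  {above(e), linked(a), linked(e), ready(a,a), ready(a,d), ready(b,f), ready(d,a)}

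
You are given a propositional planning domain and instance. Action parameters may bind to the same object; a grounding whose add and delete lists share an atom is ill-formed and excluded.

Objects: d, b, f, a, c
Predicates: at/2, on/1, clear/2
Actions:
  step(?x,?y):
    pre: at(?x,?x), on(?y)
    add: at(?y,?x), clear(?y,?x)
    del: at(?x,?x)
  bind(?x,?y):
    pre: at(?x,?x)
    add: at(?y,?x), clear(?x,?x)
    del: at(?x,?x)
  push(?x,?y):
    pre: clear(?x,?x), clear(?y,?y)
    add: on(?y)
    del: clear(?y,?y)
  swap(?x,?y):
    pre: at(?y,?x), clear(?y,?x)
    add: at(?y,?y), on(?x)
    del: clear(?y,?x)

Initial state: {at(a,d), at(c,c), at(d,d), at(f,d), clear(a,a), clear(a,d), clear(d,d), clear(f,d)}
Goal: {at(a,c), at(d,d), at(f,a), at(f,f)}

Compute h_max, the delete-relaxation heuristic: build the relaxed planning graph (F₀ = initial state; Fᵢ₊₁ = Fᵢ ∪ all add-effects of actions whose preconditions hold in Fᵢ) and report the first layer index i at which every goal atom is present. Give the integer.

F0 = init (8 atoms)
F1 = F0 ∪ {at(a,a), at(a,c), at(b,c), at(b,d), at(c,d), at(d,c), at(f,c), at(f,f), clear(c,c), on(a), on(d)}  (19 atoms)
F2 = F1 ∪ {at(a,f), at(b,a), at(b,f), at(c,a), at(c,f), at(d,a), at(d,f), at(f,a), clear(a,c), clear(a,f), clear(d,a), clear(d,c), clear(d,f), clear(f,f), on(c)}  (34 atoms)
goal ⊆ F2  ⇒  h_max = 2

2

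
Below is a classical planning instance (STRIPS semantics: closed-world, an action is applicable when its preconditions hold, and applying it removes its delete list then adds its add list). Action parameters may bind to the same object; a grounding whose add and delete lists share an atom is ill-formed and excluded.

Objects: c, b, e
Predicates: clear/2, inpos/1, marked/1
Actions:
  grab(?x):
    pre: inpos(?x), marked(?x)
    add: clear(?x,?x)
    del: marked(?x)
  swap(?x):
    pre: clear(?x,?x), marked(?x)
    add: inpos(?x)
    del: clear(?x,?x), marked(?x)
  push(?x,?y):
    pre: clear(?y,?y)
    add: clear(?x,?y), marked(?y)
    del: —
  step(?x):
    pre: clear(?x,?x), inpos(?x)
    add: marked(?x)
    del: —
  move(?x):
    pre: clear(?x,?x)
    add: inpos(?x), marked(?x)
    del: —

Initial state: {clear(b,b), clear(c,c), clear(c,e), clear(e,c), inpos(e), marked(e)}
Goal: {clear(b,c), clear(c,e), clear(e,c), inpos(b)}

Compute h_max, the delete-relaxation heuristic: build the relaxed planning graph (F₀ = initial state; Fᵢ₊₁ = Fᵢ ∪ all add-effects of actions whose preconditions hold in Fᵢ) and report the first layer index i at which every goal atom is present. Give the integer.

1

F0 = init (6 atoms)
F1 = F0 ∪ {clear(b,c), clear(c,b), clear(e,b), clear(e,e), inpos(b), inpos(c), marked(b), marked(c)}  (14 atoms)
goal ⊆ F1  ⇒  h_max = 1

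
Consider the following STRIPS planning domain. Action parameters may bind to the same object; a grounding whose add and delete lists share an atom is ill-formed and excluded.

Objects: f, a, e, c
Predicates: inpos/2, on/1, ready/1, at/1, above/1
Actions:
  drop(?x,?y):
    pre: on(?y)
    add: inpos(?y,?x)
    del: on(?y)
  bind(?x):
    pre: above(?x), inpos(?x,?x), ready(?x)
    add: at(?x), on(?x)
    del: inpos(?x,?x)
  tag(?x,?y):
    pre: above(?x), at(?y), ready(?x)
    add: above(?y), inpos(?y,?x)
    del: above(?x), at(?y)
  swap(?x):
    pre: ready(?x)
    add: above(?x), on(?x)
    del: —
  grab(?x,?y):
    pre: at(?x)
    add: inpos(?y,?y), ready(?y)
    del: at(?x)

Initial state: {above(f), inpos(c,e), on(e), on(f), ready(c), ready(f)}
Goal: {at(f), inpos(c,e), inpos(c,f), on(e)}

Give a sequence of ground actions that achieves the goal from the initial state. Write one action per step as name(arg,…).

drop(f,f); bind(f); swap(c); drop(f,c)

1. drop(f,f)  →  {above(f), inpos(c,e), inpos(f,f), on(e), ready(c), ready(f)}
2. bind(f)  →  {above(f), at(f), inpos(c,e), on(e), on(f), ready(c), ready(f)}
3. swap(c)  →  {above(c), above(f), at(f), inpos(c,e), on(c), on(e), on(f), ready(c), ready(f)}
4. drop(f,c)  →  {above(c), above(f), at(f), inpos(c,e), inpos(c,f), on(e), on(f), ready(c), ready(f)}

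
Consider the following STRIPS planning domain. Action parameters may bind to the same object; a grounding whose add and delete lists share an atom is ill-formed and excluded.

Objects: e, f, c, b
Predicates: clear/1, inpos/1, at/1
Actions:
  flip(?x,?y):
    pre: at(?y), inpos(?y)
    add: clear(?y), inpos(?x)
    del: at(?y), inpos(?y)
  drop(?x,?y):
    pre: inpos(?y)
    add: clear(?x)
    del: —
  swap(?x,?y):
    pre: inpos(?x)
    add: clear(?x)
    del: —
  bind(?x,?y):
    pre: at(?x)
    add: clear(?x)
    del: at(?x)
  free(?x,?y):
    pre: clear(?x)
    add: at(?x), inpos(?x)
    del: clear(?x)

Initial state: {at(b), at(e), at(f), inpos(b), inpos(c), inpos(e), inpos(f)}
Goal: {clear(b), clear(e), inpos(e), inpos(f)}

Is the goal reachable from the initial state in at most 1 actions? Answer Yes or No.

No

1. flip(e,b)  →  {at(e), at(f), clear(b), inpos(c), inpos(e), inpos(f)}
2. drop(e,e)  →  {at(e), at(f), clear(b), clear(e), inpos(c), inpos(e), inpos(f)}
optimal plan length = 2; 2 > 1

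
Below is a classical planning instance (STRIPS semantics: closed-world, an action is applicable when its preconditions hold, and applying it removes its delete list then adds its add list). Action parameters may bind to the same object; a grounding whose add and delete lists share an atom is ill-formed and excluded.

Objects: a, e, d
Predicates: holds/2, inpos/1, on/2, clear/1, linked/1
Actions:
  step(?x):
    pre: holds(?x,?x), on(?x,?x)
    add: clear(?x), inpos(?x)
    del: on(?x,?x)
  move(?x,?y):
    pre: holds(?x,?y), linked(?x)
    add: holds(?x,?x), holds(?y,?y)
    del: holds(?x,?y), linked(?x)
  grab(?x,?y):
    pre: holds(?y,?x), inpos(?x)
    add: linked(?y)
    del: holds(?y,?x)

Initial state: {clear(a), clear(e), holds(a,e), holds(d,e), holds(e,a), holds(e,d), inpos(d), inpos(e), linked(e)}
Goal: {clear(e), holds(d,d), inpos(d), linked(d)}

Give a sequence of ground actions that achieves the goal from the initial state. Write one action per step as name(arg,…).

1. move(e,d)  →  {clear(a), clear(e), holds(a,e), holds(d,d), holds(d,e), holds(e,a), holds(e,e), inpos(d), inpos(e)}
2. grab(e,d)  →  {clear(a), clear(e), holds(a,e), holds(d,d), holds(e,a), holds(e,e), inpos(d), inpos(e), linked(d)}

move(e,d); grab(e,d)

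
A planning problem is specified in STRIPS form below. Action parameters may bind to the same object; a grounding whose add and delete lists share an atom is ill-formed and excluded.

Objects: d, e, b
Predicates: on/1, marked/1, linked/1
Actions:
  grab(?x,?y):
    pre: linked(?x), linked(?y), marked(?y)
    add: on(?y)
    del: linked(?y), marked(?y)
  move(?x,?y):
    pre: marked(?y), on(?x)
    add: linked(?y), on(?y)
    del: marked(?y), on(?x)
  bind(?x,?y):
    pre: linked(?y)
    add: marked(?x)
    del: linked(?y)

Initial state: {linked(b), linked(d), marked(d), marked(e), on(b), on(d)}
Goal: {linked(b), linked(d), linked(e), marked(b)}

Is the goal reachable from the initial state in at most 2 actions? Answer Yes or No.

1. move(d,e)  →  {linked(b), linked(d), linked(e), marked(d), on(b), on(e)}
2. bind(b,d)  →  {linked(b), linked(e), marked(b), marked(d), on(b), on(e)}
3. move(e,d)  →  {linked(b), linked(d), linked(e), marked(b), on(b), on(d)}
optimal plan length = 3; 3 > 2

No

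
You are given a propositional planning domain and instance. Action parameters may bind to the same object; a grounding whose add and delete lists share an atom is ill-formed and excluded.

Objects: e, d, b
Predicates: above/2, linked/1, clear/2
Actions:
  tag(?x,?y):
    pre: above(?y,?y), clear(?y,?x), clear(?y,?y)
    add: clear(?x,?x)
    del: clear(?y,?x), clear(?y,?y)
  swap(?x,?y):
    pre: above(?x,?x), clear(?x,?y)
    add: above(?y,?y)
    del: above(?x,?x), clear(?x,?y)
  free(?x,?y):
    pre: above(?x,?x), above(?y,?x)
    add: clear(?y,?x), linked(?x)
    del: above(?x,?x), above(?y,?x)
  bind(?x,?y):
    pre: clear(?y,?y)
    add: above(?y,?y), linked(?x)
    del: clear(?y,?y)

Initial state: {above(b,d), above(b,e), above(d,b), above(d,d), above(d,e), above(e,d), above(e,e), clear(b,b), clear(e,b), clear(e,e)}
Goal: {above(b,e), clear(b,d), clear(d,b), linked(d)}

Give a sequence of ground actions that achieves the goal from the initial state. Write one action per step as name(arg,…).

swap(e,b); free(d,b); free(b,d)

1. swap(e,b)  →  {above(b,b), above(b,d), above(b,e), above(d,b), above(d,d), above(d,e), above(e,d), clear(b,b), clear(e,e)}
2. free(d,b)  →  {above(b,b), above(b,e), above(d,b), above(d,e), above(e,d), clear(b,b), clear(b,d), clear(e,e), linked(d)}
3. free(b,d)  →  {above(b,e), above(d,e), above(e,d), clear(b,b), clear(b,d), clear(d,b), clear(e,e), linked(b), linked(d)}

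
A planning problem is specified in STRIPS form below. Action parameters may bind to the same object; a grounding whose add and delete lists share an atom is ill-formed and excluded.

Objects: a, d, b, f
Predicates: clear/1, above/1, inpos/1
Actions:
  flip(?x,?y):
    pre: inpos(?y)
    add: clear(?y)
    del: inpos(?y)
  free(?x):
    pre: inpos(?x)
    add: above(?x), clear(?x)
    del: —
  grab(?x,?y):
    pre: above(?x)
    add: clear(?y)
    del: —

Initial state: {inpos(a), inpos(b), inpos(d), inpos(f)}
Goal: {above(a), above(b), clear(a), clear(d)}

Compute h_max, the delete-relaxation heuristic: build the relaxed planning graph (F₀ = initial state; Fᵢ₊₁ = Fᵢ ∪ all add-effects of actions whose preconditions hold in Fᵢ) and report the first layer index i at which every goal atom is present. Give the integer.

F0 = init (4 atoms)
F1 = F0 ∪ {above(a), above(b), above(d), above(f), clear(a), clear(b), clear(d), clear(f)}  (12 atoms)
goal ⊆ F1  ⇒  h_max = 1

1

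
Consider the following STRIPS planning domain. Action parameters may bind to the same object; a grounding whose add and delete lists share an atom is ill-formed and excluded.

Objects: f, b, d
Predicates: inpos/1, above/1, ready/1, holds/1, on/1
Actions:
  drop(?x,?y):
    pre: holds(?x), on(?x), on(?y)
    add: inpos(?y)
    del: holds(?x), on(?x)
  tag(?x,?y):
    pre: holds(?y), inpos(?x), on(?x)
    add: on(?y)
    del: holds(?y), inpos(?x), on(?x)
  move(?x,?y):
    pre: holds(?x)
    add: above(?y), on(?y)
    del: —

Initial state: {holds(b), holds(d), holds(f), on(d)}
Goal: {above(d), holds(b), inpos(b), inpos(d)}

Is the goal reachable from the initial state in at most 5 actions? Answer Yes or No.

Yes

1. drop(d,d)  →  {holds(b), holds(f), inpos(d)}
2. move(f,f)  →  {above(f), holds(b), holds(f), inpos(d), on(f)}
3. move(f,b)  →  {above(b), above(f), holds(b), holds(f), inpos(d), on(b), on(f)}
4. drop(f,b)  →  {above(b), above(f), holds(b), inpos(b), inpos(d), on(b)}
5. move(b,d)  →  {above(b), above(d), above(f), holds(b), inpos(b), inpos(d), on(b), on(d)}
optimal plan length = 5; 5 ≤ 5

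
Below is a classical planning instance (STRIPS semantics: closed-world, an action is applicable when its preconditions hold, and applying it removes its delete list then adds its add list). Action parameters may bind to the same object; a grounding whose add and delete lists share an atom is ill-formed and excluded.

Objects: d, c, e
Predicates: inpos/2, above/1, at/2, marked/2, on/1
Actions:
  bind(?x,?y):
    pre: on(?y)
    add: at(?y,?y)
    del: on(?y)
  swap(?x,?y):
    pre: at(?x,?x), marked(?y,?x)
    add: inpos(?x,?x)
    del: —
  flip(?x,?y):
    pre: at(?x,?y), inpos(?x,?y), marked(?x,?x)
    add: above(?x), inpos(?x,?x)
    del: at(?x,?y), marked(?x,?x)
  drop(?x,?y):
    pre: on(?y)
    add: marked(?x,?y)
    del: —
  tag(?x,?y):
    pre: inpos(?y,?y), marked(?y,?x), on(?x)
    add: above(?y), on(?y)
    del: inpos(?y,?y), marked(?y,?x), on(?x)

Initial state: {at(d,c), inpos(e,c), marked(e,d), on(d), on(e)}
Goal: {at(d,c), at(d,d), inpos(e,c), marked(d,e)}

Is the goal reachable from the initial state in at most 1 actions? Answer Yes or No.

1. bind(d,d)  →  {at(d,c), at(d,d), inpos(e,c), marked(e,d), on(e)}
2. drop(d,e)  →  {at(d,c), at(d,d), inpos(e,c), marked(d,e), marked(e,d), on(e)}
optimal plan length = 2; 2 > 1

No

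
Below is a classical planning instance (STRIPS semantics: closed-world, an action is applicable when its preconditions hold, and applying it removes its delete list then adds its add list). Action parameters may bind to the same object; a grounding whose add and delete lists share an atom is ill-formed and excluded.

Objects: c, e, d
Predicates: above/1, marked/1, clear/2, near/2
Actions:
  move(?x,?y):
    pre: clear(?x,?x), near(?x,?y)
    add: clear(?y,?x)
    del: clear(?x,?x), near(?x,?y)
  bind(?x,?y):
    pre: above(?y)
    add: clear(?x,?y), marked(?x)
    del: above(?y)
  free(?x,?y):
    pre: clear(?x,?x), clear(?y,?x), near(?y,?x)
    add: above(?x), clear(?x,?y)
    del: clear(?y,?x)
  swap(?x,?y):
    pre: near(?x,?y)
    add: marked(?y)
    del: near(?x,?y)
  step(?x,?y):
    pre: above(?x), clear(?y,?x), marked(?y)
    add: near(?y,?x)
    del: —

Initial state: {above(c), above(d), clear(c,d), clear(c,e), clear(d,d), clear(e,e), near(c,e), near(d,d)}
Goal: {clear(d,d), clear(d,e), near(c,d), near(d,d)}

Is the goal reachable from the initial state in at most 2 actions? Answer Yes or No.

1. bind(c,c)  →  {above(d), clear(c,c), clear(c,d), clear(c,e), clear(d,d), clear(e,e), marked(c), near(c,e), near(d,d)}
2. free(e,c)  →  {above(d), above(e), clear(c,c), clear(c,d), clear(d,d), clear(e,c), clear(e,e), marked(c), near(c,e), near(d,d)}
3. bind(d,e)  →  {above(d), clear(c,c), clear(c,d), clear(d,d), clear(d,e), clear(e,c), clear(e,e), marked(c), marked(d), near(c,e), near(d,d)}
4. step(d,c)  →  {above(d), clear(c,c), clear(c,d), clear(d,d), clear(d,e), clear(e,c), clear(e,e), marked(c), marked(d), near(c,d), near(c,e), near(d,d)}
optimal plan length = 4; 4 > 2

No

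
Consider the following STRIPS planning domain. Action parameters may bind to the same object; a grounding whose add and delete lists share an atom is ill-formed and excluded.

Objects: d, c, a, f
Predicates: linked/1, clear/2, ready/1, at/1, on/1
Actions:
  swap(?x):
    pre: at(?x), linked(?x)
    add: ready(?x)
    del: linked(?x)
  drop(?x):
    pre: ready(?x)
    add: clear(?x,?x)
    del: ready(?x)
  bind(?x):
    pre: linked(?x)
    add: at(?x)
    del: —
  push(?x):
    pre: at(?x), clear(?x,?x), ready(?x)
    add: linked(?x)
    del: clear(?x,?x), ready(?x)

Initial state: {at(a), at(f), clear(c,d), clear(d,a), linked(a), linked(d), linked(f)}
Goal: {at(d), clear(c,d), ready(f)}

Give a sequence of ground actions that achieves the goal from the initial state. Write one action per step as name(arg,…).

swap(f); bind(d)

1. swap(f)  →  {at(a), at(f), clear(c,d), clear(d,a), linked(a), linked(d), ready(f)}
2. bind(d)  →  {at(a), at(d), at(f), clear(c,d), clear(d,a), linked(a), linked(d), ready(f)}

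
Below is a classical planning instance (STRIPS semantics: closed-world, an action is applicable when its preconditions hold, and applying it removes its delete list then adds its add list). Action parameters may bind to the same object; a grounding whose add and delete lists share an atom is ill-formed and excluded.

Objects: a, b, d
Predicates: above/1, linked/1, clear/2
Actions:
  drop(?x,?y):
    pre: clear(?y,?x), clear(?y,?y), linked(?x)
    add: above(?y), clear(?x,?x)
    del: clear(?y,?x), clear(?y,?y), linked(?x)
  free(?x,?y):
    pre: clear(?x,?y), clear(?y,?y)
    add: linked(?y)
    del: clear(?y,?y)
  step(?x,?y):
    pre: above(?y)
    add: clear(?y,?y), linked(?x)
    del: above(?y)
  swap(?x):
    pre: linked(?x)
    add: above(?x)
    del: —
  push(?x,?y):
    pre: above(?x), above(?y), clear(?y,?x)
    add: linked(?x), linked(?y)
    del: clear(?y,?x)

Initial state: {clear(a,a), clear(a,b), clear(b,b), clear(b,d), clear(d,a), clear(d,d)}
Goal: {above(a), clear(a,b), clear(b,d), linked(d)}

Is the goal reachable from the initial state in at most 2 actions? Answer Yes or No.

No

1. free(a,a)  →  {clear(a,b), clear(b,b), clear(b,d), clear(d,a), clear(d,d), linked(a)}
2. free(b,d)  →  {clear(a,b), clear(b,b), clear(b,d), clear(d,a), linked(a), linked(d)}
3. swap(a)  →  {above(a), clear(a,b), clear(b,b), clear(b,d), clear(d,a), linked(a), linked(d)}
optimal plan length = 3; 3 > 2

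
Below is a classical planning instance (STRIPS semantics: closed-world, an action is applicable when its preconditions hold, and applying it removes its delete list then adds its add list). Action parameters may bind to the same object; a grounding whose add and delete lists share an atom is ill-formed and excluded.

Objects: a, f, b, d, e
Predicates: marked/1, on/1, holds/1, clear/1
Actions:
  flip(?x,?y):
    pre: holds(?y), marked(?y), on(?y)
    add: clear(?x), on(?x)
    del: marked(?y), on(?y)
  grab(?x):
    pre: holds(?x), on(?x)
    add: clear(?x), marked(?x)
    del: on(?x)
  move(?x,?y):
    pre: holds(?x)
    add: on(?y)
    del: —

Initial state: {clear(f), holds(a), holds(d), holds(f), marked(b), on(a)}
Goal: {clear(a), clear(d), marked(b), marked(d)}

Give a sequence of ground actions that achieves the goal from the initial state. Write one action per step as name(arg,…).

1. grab(a)  →  {clear(a), clear(f), holds(a), holds(d), holds(f), marked(a), marked(b)}
2. move(a,d)  →  {clear(a), clear(f), holds(a), holds(d), holds(f), marked(a), marked(b), on(d)}
3. grab(d)  →  {clear(a), clear(d), clear(f), holds(a), holds(d), holds(f), marked(a), marked(b), marked(d)}

grab(a); move(a,d); grab(d)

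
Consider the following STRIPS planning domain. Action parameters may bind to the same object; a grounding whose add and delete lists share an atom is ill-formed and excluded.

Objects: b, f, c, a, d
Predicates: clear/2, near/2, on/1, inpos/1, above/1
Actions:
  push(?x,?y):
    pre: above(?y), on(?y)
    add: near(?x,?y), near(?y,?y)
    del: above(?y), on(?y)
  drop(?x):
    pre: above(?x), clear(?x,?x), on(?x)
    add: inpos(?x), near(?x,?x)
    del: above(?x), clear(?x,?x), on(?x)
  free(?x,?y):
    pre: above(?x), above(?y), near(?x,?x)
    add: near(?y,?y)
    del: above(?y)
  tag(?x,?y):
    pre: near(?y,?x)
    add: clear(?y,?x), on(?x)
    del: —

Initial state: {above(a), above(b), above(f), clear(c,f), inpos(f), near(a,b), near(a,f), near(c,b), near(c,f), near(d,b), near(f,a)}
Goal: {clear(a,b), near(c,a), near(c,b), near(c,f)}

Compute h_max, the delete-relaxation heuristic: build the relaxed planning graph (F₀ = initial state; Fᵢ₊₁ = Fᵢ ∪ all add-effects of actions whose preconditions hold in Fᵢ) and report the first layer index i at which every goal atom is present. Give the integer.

F0 = init (11 atoms)
F1 = F0 ∪ {clear(a,b), clear(a,f), clear(c,b), clear(d,b), clear(f,a), on(a), on(b), on(f)}  (19 atoms)
F2 = F1 ∪ {near(a,a), near(b,a), near(b,b), near(b,f), near(c,a), near(d,a), near(d,f), near(f,b), near(f,f)}  (28 atoms)
goal ⊆ F2  ⇒  h_max = 2

2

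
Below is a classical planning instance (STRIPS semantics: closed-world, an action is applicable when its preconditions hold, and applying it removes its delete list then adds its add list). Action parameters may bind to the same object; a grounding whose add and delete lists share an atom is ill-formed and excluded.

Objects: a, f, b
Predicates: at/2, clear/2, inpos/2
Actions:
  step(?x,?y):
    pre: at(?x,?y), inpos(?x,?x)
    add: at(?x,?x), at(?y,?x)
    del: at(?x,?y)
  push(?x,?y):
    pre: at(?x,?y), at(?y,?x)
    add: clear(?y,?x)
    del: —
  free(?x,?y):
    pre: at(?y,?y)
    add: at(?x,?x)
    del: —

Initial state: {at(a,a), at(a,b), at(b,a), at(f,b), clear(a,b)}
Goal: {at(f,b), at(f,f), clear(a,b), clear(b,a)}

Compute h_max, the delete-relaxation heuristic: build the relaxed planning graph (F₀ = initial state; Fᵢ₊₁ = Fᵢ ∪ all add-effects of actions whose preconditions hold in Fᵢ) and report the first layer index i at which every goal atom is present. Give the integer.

1

F0 = init (5 atoms)
F1 = F0 ∪ {at(b,b), at(f,f), clear(a,a), clear(b,a)}  (9 atoms)
goal ⊆ F1  ⇒  h_max = 1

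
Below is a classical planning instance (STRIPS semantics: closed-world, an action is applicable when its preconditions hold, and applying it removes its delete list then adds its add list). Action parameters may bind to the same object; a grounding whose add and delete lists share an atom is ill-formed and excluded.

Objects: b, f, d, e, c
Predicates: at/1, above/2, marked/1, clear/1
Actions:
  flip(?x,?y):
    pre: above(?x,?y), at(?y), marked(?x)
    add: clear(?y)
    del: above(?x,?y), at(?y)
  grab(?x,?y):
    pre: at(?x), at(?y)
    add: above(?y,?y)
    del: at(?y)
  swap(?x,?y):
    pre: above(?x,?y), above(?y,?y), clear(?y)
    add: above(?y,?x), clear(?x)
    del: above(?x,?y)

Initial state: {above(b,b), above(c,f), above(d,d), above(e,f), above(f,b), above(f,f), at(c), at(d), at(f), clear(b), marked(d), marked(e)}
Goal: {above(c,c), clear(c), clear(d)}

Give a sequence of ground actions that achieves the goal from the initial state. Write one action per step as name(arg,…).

1. flip(d,d)  →  {above(b,b), above(c,f), above(e,f), above(f,b), above(f,f), at(c), at(f), clear(b), clear(d), marked(d), marked(e)}
2. flip(e,f)  →  {above(b,b), above(c,f), above(f,b), above(f,f), at(c), clear(b), clear(d), clear(f), marked(d), marked(e)}
3. grab(c,c)  →  {above(b,b), above(c,c), above(c,f), above(f,b), above(f,f), clear(b), clear(d), clear(f), marked(d), marked(e)}
4. swap(c,f)  →  {above(b,b), above(c,c), above(f,b), above(f,c), above(f,f), clear(b), clear(c), clear(d), clear(f), marked(d), marked(e)}

flip(d,d); flip(e,f); grab(c,c); swap(c,f)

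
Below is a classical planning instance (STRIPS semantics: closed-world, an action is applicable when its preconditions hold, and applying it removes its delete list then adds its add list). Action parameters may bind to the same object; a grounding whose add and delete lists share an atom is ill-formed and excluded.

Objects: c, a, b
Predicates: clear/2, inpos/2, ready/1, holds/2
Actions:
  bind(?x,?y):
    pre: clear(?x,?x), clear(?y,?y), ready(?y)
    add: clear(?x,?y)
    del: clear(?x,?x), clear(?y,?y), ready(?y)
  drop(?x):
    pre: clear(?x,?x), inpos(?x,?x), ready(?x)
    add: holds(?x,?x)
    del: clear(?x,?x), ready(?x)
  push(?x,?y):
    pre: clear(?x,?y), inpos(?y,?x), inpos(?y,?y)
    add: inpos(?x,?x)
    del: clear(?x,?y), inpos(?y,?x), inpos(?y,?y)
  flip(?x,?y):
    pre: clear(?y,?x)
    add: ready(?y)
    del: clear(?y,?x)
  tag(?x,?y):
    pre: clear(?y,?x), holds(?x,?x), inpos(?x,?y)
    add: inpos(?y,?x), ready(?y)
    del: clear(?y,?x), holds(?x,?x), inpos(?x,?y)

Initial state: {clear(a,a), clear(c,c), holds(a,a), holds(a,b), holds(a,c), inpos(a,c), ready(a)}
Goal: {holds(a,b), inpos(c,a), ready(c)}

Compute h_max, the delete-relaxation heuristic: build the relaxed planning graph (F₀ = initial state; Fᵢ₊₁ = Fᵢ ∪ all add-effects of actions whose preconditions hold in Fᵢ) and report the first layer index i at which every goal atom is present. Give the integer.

2

F0 = init (7 atoms)
F1 = F0 ∪ {clear(c,a), ready(c)}  (9 atoms)
F2 = F1 ∪ {clear(a,c), inpos(c,a)}  (11 atoms)
goal ⊆ F2  ⇒  h_max = 2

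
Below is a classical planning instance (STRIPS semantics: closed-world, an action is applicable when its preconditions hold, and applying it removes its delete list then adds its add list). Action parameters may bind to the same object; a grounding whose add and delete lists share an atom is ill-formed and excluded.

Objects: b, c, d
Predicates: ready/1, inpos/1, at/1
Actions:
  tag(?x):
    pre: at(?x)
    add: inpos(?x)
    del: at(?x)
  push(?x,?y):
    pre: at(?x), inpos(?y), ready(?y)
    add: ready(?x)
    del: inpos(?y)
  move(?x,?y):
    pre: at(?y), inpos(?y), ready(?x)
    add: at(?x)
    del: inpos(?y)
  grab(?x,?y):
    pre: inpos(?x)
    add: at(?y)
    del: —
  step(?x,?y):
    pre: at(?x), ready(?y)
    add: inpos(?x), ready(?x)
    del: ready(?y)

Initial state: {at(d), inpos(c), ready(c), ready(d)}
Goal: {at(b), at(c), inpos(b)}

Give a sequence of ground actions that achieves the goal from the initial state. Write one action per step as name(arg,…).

grab(c,b); grab(c,c); step(b,c)

1. grab(c,b)  →  {at(b), at(d), inpos(c), ready(c), ready(d)}
2. grab(c,c)  →  {at(b), at(c), at(d), inpos(c), ready(c), ready(d)}
3. step(b,c)  →  {at(b), at(c), at(d), inpos(b), inpos(c), ready(b), ready(d)}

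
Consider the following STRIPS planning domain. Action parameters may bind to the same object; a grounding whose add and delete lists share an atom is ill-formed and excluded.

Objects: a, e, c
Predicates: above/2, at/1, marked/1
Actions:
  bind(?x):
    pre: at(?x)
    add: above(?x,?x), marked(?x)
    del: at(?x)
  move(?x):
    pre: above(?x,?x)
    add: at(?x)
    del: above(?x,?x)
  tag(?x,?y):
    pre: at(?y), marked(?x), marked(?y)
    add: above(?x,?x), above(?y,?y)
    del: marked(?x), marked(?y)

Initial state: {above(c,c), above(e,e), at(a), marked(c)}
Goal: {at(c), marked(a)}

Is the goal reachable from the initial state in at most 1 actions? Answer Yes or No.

1. bind(a)  →  {above(a,a), above(c,c), above(e,e), marked(a), marked(c)}
2. move(c)  →  {above(a,a), above(e,e), at(c), marked(a), marked(c)}
optimal plan length = 2; 2 > 1

No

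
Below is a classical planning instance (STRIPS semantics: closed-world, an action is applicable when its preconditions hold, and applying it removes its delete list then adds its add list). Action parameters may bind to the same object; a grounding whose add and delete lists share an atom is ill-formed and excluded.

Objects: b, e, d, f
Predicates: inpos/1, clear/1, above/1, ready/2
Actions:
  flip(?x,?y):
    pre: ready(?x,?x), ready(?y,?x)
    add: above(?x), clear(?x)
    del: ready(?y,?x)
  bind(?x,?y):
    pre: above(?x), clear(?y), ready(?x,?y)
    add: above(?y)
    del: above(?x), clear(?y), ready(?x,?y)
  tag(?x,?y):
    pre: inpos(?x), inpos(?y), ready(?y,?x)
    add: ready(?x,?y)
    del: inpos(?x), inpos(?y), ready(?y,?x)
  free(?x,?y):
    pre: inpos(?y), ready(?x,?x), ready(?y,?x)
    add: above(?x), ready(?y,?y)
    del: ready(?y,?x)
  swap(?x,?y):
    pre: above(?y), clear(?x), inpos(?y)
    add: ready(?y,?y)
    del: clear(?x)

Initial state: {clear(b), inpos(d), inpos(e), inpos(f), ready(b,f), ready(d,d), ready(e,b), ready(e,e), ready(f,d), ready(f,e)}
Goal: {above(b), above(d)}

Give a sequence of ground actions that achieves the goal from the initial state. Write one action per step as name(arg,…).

flip(e,e); flip(d,d); bind(e,b)

1. flip(e,e)  →  {above(e), clear(b), clear(e), inpos(d), inpos(e), inpos(f), ready(b,f), ready(d,d), ready(e,b), ready(f,d), ready(f,e)}
2. flip(d,d)  →  {above(d), above(e), clear(b), clear(d), clear(e), inpos(d), inpos(e), inpos(f), ready(b,f), ready(e,b), ready(f,d), ready(f,e)}
3. bind(e,b)  →  {above(b), above(d), clear(d), clear(e), inpos(d), inpos(e), inpos(f), ready(b,f), ready(f,d), ready(f,e)}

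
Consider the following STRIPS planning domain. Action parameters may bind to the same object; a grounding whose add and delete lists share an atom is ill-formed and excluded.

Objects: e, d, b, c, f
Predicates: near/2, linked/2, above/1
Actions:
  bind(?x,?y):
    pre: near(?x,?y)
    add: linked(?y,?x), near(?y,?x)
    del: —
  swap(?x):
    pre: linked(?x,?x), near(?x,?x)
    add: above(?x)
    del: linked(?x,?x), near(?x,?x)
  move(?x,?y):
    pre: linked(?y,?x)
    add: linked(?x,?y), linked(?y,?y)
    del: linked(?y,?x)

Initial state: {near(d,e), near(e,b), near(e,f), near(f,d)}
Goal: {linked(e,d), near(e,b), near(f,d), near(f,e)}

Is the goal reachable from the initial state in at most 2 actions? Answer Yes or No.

Yes

1. bind(e,f)  →  {linked(f,e), near(d,e), near(e,b), near(e,f), near(f,d), near(f,e)}
2. bind(d,e)  →  {linked(e,d), linked(f,e), near(d,e), near(e,b), near(e,d), near(e,f), near(f,d), near(f,e)}
optimal plan length = 2; 2 ≤ 2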